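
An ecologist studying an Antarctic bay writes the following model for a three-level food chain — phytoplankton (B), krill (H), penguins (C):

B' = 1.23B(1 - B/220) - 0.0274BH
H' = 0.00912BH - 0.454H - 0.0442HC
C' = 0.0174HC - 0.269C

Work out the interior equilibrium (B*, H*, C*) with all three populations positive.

B* ≈ 144, H* ≈ 15.5, C* ≈ 19.5

From dC/dt = 0: 0.0174H* = 0.269, so H* = 15.5.
From dB/dt = 0: 1.23(1 - B*/220) = 0.0274·15.5, giving B* = 220·(1 - 0.344) = 144.
From dH/dt = 0: 0.00912·144 - 0.454 = 0.0442C*, so C* = 0.861/0.0442 = 19.5.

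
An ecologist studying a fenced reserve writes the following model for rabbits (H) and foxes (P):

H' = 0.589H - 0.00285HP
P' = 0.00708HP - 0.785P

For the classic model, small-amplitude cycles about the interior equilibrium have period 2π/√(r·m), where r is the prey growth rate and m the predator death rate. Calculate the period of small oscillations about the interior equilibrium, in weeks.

T ≈ 9.24 weeks

Here r = 0.589 and m = 0.785, so r·m = 0.462.
ω = √0.462 = 0.68 per week, hence T = 2π/ω ≈ 9.24 weeks.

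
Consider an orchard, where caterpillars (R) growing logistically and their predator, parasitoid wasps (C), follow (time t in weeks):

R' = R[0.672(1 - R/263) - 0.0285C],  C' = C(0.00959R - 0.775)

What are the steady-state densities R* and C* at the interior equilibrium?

From dC/dt = 0 with C > 0: 0.00959R* = 0.775, so R* = 80.8.
Substitute into dR/dt = 0: 0.672(1 - 80.8/263) = 0.0285C*.
The bracket is 0.693, giving C* = 0.466/0.0285 = 16.3.

R* ≈ 80.8, C* ≈ 16.3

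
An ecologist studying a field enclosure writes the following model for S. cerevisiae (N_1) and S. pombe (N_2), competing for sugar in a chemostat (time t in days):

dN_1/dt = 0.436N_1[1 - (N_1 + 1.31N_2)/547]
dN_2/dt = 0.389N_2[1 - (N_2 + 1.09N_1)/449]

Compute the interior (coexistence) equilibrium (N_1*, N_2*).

N_1* ≈ 96.3, N_2* ≈ 344

Setting both brackets to zero gives the nullclines N_1 + 1.31N_2 = 547 and 1.09N_1 + N_2 = 449.
Substituting N_2 = 449 - 1.09N_1 into the first: N_1(1 - 1.31·1.09) = 547 - 1.31·449.
So N_1* = -41.2/-0.428 = 96.3, and then N_2* = 449 - 1.09·96.3 = 344.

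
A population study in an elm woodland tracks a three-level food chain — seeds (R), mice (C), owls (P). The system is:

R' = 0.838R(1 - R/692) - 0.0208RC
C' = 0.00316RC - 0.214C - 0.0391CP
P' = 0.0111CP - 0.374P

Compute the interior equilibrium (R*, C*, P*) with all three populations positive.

R* ≈ 113, C* ≈ 33.7, P* ≈ 3.68

From dP/dt = 0: 0.0111C* = 0.374, so C* = 33.7.
From dR/dt = 0: 0.838(1 - R*/692) = 0.0208·33.7, giving R* = 692·(1 - 0.836) = 113.
From dC/dt = 0: 0.00316·113 - 0.214 = 0.0391P*, so P* = 0.144/0.0391 = 3.68.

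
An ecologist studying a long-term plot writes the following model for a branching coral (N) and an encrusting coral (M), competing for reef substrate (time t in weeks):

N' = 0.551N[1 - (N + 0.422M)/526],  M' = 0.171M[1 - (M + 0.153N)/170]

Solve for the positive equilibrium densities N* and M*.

N* ≈ 486, M* ≈ 95.7

Setting both brackets to zero gives the nullclines N + 0.422M = 526 and 0.153N + M = 170.
Substituting M = 170 - 0.153N into the first: N(1 - 0.422·0.153) = 526 - 0.422·170.
So N* = 454/0.935 = 486, and then M* = 170 - 0.153·486 = 95.7.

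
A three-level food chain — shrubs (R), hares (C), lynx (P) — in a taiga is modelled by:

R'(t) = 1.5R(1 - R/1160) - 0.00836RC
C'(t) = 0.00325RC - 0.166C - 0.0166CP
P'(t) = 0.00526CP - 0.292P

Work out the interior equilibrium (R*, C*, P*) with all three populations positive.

From dP/dt = 0: 0.00526C* = 0.292, so C* = 55.5.
From dR/dt = 0: 1.5(1 - R*/1160) = 0.00836·55.5, giving R* = 1160·(1 - 0.309) = 801.
From dC/dt = 0: 0.00325·801 - 0.166 = 0.0166P*, so P* = 2.44/0.0166 = 147.

R* ≈ 801, C* ≈ 55.5, P* ≈ 147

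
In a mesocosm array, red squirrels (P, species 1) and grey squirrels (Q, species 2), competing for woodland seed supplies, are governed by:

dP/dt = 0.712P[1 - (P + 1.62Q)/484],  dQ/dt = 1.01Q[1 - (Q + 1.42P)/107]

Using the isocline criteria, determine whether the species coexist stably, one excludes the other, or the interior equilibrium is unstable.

Compare the nullcline intercepts: K1/α12 = 484/1.62 = 299 > K2 = 107; K2/α21 = 107/1.42 = 75.4 < K1 = 484.
Since the inequalities point opposite ways, species 1 can invade but species 2 cannot.

species 1 excludes species 2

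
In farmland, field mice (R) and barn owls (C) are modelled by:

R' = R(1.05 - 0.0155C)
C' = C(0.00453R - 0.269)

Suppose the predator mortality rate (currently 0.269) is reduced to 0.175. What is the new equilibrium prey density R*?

R* ≈ 38.6

At the interior fixed point, setting dC/dt = 0 with C > 0 fixes R* = (predator death rate)/(RC coefficient) — independent of the other coefficients.
With the change, R* = 0.175/0.00453 = 38.6; it falls from 59.4.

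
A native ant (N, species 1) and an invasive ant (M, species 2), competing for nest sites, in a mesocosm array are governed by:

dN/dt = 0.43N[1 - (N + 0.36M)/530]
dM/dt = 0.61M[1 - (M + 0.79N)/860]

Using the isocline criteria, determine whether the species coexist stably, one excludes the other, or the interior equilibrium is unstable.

stable coexistence

Compare the nullcline intercepts: K1/α12 = 530/0.36 = 1470 > K2 = 860; K2/α21 = 860/0.79 = 1090 > K1 = 530.
Since both inequalities hold, each species can invade when rare, so the interior equilibrium is stable.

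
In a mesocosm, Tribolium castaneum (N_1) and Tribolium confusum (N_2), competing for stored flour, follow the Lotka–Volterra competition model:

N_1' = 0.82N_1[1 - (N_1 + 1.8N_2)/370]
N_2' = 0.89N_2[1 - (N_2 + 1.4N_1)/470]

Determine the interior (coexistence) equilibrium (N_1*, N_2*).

N_1* ≈ 313, N_2* ≈ 31.6

Setting both brackets to zero gives the nullclines N_1 + 1.8N_2 = 370 and 1.4N_1 + N_2 = 470.
Substituting N_2 = 470 - 1.4N_1 into the first: N_1(1 - 1.8·1.4) = 370 - 1.8·470.
So N_1* = -476/-1.52 = 313, and then N_2* = 470 - 1.4·313 = 31.6.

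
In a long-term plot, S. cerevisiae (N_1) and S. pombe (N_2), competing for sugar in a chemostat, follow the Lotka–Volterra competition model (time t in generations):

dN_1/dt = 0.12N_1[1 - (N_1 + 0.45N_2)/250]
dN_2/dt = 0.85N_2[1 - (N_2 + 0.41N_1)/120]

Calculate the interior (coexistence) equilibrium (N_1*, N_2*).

N_1* ≈ 240, N_2* ≈ 21.5

Setting both brackets to zero gives the nullclines N_1 + 0.45N_2 = 250 and 0.41N_1 + N_2 = 120.
Substituting N_2 = 120 - 0.41N_1 into the first: N_1(1 - 0.45·0.41) = 250 - 0.45·120.
So N_1* = 196/0.816 = 240, and then N_2* = 120 - 0.41·240 = 21.5.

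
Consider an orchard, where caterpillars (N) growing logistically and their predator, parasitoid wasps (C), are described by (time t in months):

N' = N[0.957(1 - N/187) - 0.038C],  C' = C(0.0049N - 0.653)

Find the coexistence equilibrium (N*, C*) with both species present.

N* ≈ 133, C* ≈ 7.24

From dC/dt = 0 with C > 0: 0.0049N* = 0.653, so N* = 133.
Substitute into dN/dt = 0: 0.957(1 - 133/187) = 0.038C*.
The bracket is 0.287, giving C* = 0.275/0.038 = 7.24.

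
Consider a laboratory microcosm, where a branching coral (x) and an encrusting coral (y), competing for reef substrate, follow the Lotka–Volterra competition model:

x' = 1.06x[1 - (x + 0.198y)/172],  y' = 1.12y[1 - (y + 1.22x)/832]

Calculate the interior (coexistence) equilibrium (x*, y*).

Setting both brackets to zero gives the nullclines x + 0.198y = 172 and 1.22x + y = 832.
Substituting y = 832 - 1.22x into the first: x(1 - 0.198·1.22) = 172 - 0.198·832.
So x* = 7.26/0.758 = 9.58, and then y* = 832 - 1.22·9.58 = 820.

x* ≈ 9.58, y* ≈ 820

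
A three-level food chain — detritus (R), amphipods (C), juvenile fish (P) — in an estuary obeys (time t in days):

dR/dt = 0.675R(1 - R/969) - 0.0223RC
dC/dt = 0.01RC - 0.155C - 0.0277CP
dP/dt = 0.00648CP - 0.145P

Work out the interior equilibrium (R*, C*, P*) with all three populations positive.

From dP/dt = 0: 0.00648C* = 0.145, so C* = 22.4.
From dR/dt = 0: 0.675(1 - R*/969) = 0.0223·22.4, giving R* = 969·(1 - 0.739) = 253.
From dC/dt = 0: 0.01·253 - 0.155 = 0.0277P*, so P* = 2.37/0.0277 = 85.6.

R* ≈ 253, C* ≈ 22.4, P* ≈ 85.6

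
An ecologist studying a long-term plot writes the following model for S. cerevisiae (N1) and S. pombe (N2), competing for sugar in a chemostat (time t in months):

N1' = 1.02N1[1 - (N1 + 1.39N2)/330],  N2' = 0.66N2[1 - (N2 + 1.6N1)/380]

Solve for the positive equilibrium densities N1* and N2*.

Setting both brackets to zero gives the nullclines N1 + 1.39N2 = 330 and 1.6N1 + N2 = 380.
Substituting N2 = 380 - 1.6N1 into the first: N1(1 - 1.39·1.6) = 330 - 1.39·380.
So N1* = -198/-1.22 = 162, and then N2* = 380 - 1.6·162 = 121.

N1* ≈ 162, N2* ≈ 121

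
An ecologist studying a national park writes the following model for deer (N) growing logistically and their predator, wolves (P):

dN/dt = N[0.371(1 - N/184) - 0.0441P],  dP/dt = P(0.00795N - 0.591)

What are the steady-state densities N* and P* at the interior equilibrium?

From dP/dt = 0 with P > 0: 0.00795N* = 0.591, so N* = 74.3.
Substitute into dN/dt = 0: 0.371(1 - 74.3/184) = 0.0441P*.
The bracket is 0.596, giving P* = 0.221/0.0441 = 5.01.

N* ≈ 74.3, P* ≈ 5.01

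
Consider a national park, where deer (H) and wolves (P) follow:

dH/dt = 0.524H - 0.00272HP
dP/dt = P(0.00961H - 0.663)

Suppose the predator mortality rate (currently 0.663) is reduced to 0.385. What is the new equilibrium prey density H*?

At the interior fixed point, setting dP/dt = 0 with P > 0 fixes H* = (predator death rate)/(HP coefficient) — independent of the other coefficients.
With the change, H* = 0.385/0.00961 = 40.1; it falls from 69.

H* ≈ 40.1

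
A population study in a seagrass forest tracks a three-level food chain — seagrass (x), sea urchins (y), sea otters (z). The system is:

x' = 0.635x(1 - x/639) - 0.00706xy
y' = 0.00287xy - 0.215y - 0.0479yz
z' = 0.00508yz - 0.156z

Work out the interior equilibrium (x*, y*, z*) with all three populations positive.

From dz/dt = 0: 0.00508y* = 0.156, so y* = 30.7.
From dx/dt = 0: 0.635(1 - x*/639) = 0.00706·30.7, giving x* = 639·(1 - 0.341) = 421.
From dy/dt = 0: 0.00287·421 - 0.215 = 0.0479z*, so z* = 0.993/0.0479 = 20.7.

x* ≈ 421, y* ≈ 30.7, z* ≈ 20.7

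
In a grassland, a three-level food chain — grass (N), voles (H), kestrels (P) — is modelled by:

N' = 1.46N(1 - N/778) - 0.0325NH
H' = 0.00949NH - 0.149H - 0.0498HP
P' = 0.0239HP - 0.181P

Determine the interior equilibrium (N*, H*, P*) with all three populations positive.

From dP/dt = 0: 0.0239H* = 0.181, so H* = 7.57.
From dN/dt = 0: 1.46(1 - N*/778) = 0.0325·7.57, giving N* = 778·(1 - 0.169) = 647.
From dH/dt = 0: 0.00949·647 - 0.149 = 0.0498P*, so P* = 5.99/0.0498 = 120.

N* ≈ 647, H* ≈ 7.57, P* ≈ 120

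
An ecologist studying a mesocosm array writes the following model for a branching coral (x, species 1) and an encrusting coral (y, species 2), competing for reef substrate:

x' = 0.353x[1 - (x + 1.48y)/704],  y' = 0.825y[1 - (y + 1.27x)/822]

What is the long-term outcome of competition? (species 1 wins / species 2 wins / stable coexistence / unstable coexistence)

Compare the nullcline intercepts: K1/α12 = 704/1.48 = 476 < K2 = 822; K2/α21 = 822/1.27 = 647 < K1 = 704.
Since both are reversed, neither can invade when rare; the interior point is a saddle.

unstable coexistence (outcome depends on initial conditions)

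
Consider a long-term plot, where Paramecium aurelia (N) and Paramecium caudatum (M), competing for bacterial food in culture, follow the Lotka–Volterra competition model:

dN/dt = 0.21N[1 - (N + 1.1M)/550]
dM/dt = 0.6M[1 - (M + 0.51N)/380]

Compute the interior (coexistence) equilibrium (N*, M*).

Setting both brackets to zero gives the nullclines N + 1.1M = 550 and 0.51N + M = 380.
Substituting M = 380 - 0.51N into the first: N(1 - 1.1·0.51) = 550 - 1.1·380.
So N* = 132/0.439 = 301, and then M* = 380 - 0.51·301 = 227.

N* ≈ 301, M* ≈ 227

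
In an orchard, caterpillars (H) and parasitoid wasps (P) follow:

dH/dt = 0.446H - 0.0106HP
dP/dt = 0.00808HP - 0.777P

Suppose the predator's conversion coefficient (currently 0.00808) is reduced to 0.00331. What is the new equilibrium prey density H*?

H* ≈ 235

At the interior fixed point, setting dP/dt = 0 with P > 0 fixes H* = (predator death rate)/(HP coefficient) — independent of the other coefficients.
With the change, H* = 0.777/0.00331 = 235; it rises from 96.2.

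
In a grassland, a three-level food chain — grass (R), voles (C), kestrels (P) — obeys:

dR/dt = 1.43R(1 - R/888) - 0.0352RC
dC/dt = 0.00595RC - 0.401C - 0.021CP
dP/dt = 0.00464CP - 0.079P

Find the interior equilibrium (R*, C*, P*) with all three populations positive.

From dP/dt = 0: 0.00464C* = 0.079, so C* = 17.
From dR/dt = 0: 1.43(1 - R*/888) = 0.0352·17, giving R* = 888·(1 - 0.419) = 516.
From dC/dt = 0: 0.00595·516 - 0.401 = 0.021P*, so P* = 2.67/0.021 = 127.

R* ≈ 516, C* ≈ 17, P* ≈ 127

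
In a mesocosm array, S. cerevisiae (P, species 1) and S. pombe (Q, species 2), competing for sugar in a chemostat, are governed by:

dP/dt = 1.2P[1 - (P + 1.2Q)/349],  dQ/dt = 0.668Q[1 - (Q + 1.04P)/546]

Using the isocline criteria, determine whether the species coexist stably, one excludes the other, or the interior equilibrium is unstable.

Compare the nullcline intercepts: K1/α12 = 349/1.2 = 291 < K2 = 546; K2/α21 = 546/1.04 = 525 > K1 = 349.
Since the inequalities point opposite ways, species 2 can invade but species 1 cannot.

species 2 excludes species 1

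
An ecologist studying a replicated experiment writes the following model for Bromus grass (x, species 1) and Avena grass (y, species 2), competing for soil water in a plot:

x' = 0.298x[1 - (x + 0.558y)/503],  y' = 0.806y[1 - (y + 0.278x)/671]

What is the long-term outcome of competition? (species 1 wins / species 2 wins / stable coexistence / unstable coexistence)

stable coexistence

Compare the nullcline intercepts: K1/α12 = 503/0.558 = 901 > K2 = 671; K2/α21 = 671/0.278 = 2410 > K1 = 503.
Since both inequalities hold, each species can invade when rare, so the interior equilibrium is stable.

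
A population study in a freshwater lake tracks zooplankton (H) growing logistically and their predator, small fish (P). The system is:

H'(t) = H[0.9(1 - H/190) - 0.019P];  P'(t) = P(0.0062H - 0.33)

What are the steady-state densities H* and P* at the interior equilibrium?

H* ≈ 53.2, P* ≈ 34.1

From dP/dt = 0 with P > 0: 0.0062H* = 0.33, so H* = 53.2.
Substitute into dH/dt = 0: 0.9(1 - 53.2/190) = 0.019P*.
The bracket is 0.72, giving P* = 0.648/0.019 = 34.1.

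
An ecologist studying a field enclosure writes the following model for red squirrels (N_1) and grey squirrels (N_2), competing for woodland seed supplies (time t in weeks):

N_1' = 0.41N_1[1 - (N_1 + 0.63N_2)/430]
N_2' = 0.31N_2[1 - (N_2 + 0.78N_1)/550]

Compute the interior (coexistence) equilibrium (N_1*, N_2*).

N_1* ≈ 164, N_2* ≈ 422

Setting both brackets to zero gives the nullclines N_1 + 0.63N_2 = 430 and 0.78N_1 + N_2 = 550.
Substituting N_2 = 550 - 0.78N_1 into the first: N_1(1 - 0.63·0.78) = 430 - 0.63·550.
So N_1* = 83.5/0.509 = 164, and then N_2* = 550 - 0.78·164 = 422.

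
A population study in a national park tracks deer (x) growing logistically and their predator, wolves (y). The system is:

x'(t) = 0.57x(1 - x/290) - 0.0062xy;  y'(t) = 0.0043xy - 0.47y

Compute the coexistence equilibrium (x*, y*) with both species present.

From dy/dt = 0 with y > 0: 0.0043x* = 0.47, so x* = 109.
Substitute into dx/dt = 0: 0.57(1 - 109/290) = 0.0062y*.
The bracket is 0.623, giving y* = 0.355/0.0062 = 57.3.

x* ≈ 109, y* ≈ 57.3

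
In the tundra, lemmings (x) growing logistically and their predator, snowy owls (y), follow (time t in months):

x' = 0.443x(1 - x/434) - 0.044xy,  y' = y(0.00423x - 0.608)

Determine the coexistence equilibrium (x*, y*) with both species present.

From dy/dt = 0 with y > 0: 0.00423x* = 0.608, so x* = 144.
Substitute into dx/dt = 0: 0.443(1 - 144/434) = 0.044y*.
The bracket is 0.669, giving y* = 0.296/0.044 = 6.73.

x* ≈ 144, y* ≈ 6.73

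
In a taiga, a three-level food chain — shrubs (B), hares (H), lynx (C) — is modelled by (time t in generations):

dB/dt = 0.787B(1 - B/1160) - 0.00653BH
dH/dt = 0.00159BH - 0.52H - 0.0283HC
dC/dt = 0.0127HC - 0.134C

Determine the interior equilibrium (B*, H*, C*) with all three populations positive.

From dC/dt = 0: 0.0127H* = 0.134, so H* = 10.6.
From dB/dt = 0: 0.787(1 - B*/1160) = 0.00653·10.6, giving B* = 1160·(1 - 0.0875) = 1060.
From dH/dt = 0: 0.00159·1060 - 0.52 = 0.0283C*, so C* = 1.16/0.0283 = 41.1.

B* ≈ 1060, H* ≈ 10.6, C* ≈ 41.1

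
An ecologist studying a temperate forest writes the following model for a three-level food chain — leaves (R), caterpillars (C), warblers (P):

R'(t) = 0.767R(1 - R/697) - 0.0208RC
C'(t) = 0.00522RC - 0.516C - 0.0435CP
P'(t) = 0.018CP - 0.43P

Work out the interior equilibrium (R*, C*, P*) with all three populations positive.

R* ≈ 245, C* ≈ 23.9, P* ≈ 17.6

From dP/dt = 0: 0.018C* = 0.43, so C* = 23.9.
From dR/dt = 0: 0.767(1 - R*/697) = 0.0208·23.9, giving R* = 697·(1 - 0.648) = 245.
From dC/dt = 0: 0.00522·245 - 0.516 = 0.0435P*, so P* = 0.765/0.0435 = 17.6.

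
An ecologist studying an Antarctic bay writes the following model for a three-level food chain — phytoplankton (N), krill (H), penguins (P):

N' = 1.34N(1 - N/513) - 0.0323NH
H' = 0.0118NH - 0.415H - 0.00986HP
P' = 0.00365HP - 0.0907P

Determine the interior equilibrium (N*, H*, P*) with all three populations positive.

N* ≈ 206, H* ≈ 24.8, P* ≈ 204

From dP/dt = 0: 0.00365H* = 0.0907, so H* = 24.8.
From dN/dt = 0: 1.34(1 - N*/513) = 0.0323·24.8, giving N* = 513·(1 - 0.599) = 206.
From dH/dt = 0: 0.0118·206 - 0.415 = 0.00986P*, so P* = 2.01/0.00986 = 204.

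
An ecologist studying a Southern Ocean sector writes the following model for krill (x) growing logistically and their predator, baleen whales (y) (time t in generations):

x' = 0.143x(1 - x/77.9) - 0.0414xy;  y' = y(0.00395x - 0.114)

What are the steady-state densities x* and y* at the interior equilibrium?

From dy/dt = 0 with y > 0: 0.00395x* = 0.114, so x* = 28.9.
Substitute into dx/dt = 0: 0.143(1 - 28.9/77.9) = 0.0414y*.
The bracket is 0.63, giving y* = 0.09/0.0414 = 2.17.

x* ≈ 28.9, y* ≈ 2.17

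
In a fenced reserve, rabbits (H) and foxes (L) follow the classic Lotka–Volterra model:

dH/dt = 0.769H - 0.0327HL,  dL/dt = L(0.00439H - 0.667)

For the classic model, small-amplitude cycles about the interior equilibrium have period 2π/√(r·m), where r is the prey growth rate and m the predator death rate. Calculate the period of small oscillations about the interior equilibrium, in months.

T ≈ 8.77 months

Here r = 0.769 and m = 0.667, so r·m = 0.513.
ω = √0.513 = 0.716 per month, hence T = 2π/ω ≈ 8.77 months.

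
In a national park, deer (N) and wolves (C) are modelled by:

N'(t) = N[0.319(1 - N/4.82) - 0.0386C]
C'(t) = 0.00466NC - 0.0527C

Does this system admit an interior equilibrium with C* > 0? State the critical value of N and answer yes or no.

Threshold N = 11.3; K < 11.3, so no, the predator goes extinct.

The predator equation gives dC/dt > 0 only when N > 0.0527/0.00466 = 11.3.
Without the predator, N → K = 4.82. Since 4.82 < 11.3, the predator cannot invade.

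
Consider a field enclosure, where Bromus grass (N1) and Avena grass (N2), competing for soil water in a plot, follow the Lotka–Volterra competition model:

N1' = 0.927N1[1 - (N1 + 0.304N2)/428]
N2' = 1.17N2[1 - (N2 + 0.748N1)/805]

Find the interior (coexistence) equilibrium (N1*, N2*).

N1* ≈ 237, N2* ≈ 628

Setting both brackets to zero gives the nullclines N1 + 0.304N2 = 428 and 0.748N1 + N2 = 805.
Substituting N2 = 805 - 0.748N1 into the first: N1(1 - 0.304·0.748) = 428 - 0.304·805.
So N1* = 183/0.773 = 237, and then N2* = 805 - 0.748·237 = 628.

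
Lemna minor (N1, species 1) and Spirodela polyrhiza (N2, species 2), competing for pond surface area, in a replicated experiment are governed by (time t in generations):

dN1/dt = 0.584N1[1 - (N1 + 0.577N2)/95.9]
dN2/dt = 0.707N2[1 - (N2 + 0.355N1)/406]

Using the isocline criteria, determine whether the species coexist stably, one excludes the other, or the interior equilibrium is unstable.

Compare the nullcline intercepts: K1/α12 = 95.9/0.577 = 166 < K2 = 406; K2/α21 = 406/0.355 = 1140 > K1 = 95.9.
Since the inequalities point opposite ways, species 2 can invade but species 1 cannot.

species 2 excludes species 1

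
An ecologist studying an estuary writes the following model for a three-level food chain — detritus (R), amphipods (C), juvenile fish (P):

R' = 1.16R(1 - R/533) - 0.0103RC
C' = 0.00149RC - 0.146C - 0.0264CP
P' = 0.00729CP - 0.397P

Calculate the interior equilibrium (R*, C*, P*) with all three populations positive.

R* ≈ 275, C* ≈ 54.5, P* ≈ 10

From dP/dt = 0: 0.00729C* = 0.397, so C* = 54.5.
From dR/dt = 0: 1.16(1 - R*/533) = 0.0103·54.5, giving R* = 533·(1 - 0.484) = 275.
From dC/dt = 0: 0.00149·275 - 0.146 = 0.0264P*, so P* = 0.264/0.0264 = 10.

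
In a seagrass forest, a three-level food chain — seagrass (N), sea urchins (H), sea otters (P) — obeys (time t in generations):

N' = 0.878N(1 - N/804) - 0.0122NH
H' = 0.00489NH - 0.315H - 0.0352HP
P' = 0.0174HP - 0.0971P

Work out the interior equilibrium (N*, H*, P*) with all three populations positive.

N* ≈ 742, H* ≈ 5.58, P* ≈ 94.1

From dP/dt = 0: 0.0174H* = 0.0971, so H* = 5.58.
From dN/dt = 0: 0.878(1 - N*/804) = 0.0122·5.58, giving N* = 804·(1 - 0.0775) = 742.
From dH/dt = 0: 0.00489·742 - 0.315 = 0.0352P*, so P* = 3.31/0.0352 = 94.1.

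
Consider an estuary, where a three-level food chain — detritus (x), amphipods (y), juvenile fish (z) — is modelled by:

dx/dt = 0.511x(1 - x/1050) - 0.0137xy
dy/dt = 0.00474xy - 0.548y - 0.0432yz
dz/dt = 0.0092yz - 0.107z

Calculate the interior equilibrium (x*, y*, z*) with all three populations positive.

From dz/dt = 0: 0.0092y* = 0.107, so y* = 11.6.
From dx/dt = 0: 0.511(1 - x*/1050) = 0.0137·11.6, giving x* = 1050·(1 - 0.312) = 723.
From dy/dt = 0: 0.00474·723 - 0.548 = 0.0432z*, so z* = 2.88/0.0432 = 66.6.

x* ≈ 723, y* ≈ 11.6, z* ≈ 66.6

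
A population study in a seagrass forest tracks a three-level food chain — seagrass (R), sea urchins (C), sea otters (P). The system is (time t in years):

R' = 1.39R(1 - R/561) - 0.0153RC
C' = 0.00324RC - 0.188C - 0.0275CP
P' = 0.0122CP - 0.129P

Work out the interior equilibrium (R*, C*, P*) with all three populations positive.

From dP/dt = 0: 0.0122C* = 0.129, so C* = 10.6.
From dR/dt = 0: 1.39(1 - R*/561) = 0.0153·10.6, giving R* = 561·(1 - 0.116) = 496.
From dC/dt = 0: 0.00324·496 - 0.188 = 0.0275P*, so P* = 1.42/0.0275 = 51.6.

R* ≈ 496, C* ≈ 10.6, P* ≈ 51.6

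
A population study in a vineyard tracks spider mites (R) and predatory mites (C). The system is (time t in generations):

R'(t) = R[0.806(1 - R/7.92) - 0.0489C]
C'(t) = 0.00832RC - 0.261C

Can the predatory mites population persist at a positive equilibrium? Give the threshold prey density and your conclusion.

The predator equation gives dC/dt > 0 only when R > 0.261/0.00832 = 31.4.
Without the predator, R → K = 7.92. Since 7.92 < 31.4, the predator cannot invade.

Threshold R = 31.4; K < 31.4, so no, the predator goes extinct.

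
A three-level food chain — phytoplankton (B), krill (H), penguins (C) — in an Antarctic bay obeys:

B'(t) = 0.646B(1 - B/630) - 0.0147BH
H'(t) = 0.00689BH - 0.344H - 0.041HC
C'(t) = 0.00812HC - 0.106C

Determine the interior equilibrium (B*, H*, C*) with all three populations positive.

From dC/dt = 0: 0.00812H* = 0.106, so H* = 13.1.
From dB/dt = 0: 0.646(1 - B*/630) = 0.0147·13.1, giving B* = 630·(1 - 0.297) = 443.
From dH/dt = 0: 0.00689·443 - 0.344 = 0.041C*, so C* = 2.71/0.041 = 66.

B* ≈ 443, H* ≈ 13.1, C* ≈ 66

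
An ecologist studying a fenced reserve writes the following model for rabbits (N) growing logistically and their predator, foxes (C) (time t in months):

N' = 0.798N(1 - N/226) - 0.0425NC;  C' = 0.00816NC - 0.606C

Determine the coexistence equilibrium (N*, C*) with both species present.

From dC/dt = 0 with C > 0: 0.00816N* = 0.606, so N* = 74.3.
Substitute into dN/dt = 0: 0.798(1 - 74.3/226) = 0.0425C*.
The bracket is 0.671, giving C* = 0.536/0.0425 = 12.6.

N* ≈ 74.3, C* ≈ 12.6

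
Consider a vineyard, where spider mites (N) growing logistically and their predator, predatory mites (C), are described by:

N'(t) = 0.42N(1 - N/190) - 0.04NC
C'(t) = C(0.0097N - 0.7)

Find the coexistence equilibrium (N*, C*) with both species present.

N* ≈ 72.2, C* ≈ 6.51

From dC/dt = 0 with C > 0: 0.0097N* = 0.7, so N* = 72.2.
Substitute into dN/dt = 0: 0.42(1 - 72.2/190) = 0.04C*.
The bracket is 0.62, giving C* = 0.26/0.04 = 6.51.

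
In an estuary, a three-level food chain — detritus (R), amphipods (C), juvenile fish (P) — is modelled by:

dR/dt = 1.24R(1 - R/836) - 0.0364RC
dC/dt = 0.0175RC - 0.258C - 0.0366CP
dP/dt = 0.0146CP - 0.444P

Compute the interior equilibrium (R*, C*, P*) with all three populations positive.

From dP/dt = 0: 0.0146C* = 0.444, so C* = 30.4.
From dR/dt = 0: 1.24(1 - R*/836) = 0.0364·30.4, giving R* = 836·(1 - 0.893) = 89.7.
From dC/dt = 0: 0.0175·89.7 - 0.258 = 0.0366P*, so P* = 1.31/0.0366 = 35.8.

R* ≈ 89.7, C* ≈ 30.4, P* ≈ 35.8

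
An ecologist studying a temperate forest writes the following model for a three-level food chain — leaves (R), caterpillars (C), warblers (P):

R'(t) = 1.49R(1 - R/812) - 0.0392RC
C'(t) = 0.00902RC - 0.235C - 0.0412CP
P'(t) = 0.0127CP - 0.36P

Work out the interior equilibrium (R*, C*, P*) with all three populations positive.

R* ≈ 206, C* ≈ 28.3, P* ≈ 39.5

From dP/dt = 0: 0.0127C* = 0.36, so C* = 28.3.
From dR/dt = 0: 1.49(1 - R*/812) = 0.0392·28.3, giving R* = 812·(1 - 0.746) = 206.
From dC/dt = 0: 0.00902·206 - 0.235 = 0.0412P*, so P* = 1.63/0.0412 = 39.5.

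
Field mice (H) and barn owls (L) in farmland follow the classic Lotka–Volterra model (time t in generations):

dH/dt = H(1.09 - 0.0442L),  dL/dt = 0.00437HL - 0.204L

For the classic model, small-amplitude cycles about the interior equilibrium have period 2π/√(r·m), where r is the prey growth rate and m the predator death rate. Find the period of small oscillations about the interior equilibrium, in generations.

T ≈ 13.3 generations

Here r = 1.09 and m = 0.204, so r·m = 0.222.
ω = √0.222 = 0.472 per generation, hence T = 2π/ω ≈ 13.3 generations.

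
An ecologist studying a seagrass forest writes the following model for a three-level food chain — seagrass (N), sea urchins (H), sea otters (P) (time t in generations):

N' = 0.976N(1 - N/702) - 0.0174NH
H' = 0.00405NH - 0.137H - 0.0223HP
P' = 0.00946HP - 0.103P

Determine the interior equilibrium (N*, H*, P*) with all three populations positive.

N* ≈ 566, H* ≈ 10.9, P* ≈ 96.6

From dP/dt = 0: 0.00946H* = 0.103, so H* = 10.9.
From dN/dt = 0: 0.976(1 - N*/702) = 0.0174·10.9, giving N* = 702·(1 - 0.194) = 566.
From dH/dt = 0: 0.00405·566 - 0.137 = 0.0223P*, so P* = 2.15/0.0223 = 96.6.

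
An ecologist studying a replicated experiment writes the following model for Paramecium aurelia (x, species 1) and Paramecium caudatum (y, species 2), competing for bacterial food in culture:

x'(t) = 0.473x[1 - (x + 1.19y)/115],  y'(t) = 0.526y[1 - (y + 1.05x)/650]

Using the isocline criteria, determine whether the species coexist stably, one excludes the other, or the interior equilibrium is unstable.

species 2 excludes species 1

Compare the nullcline intercepts: K1/α12 = 115/1.19 = 96.6 < K2 = 650; K2/α21 = 650/1.05 = 619 > K1 = 115.
Since the inequalities point opposite ways, species 2 can invade but species 1 cannot.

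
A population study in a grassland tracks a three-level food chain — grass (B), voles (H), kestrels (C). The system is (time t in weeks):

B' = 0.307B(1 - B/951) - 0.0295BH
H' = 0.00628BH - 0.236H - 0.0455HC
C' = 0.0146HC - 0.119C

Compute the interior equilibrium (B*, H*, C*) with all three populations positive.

From dC/dt = 0: 0.0146H* = 0.119, so H* = 8.15.
From dB/dt = 0: 0.307(1 - B*/951) = 0.0295·8.15, giving B* = 951·(1 - 0.783) = 206.
From dH/dt = 0: 0.00628·206 - 0.236 = 0.0455C*, so C* = 1.06/0.0455 = 23.3.

B* ≈ 206, H* ≈ 8.15, C* ≈ 23.3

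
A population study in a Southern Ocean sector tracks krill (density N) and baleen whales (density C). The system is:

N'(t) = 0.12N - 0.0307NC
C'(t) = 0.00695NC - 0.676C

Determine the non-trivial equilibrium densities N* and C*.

N* ≈ 97.3, C* ≈ 3.91

Set dC/dt = 0 with C > 0: 0.00695N - 0.676 = 0, so N* = 0.676/0.00695 = 97.3.
Set dN/dt = 0 with N > 0: 0.12 - 0.0307C = 0, so C* = 0.12/0.0307 = 3.91.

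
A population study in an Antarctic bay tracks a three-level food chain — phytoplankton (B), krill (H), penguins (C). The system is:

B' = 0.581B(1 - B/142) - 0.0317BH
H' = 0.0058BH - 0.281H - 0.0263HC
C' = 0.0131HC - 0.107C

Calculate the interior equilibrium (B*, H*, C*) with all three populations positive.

From dC/dt = 0: 0.0131H* = 0.107, so H* = 8.17.
From dB/dt = 0: 0.581(1 - B*/142) = 0.0317·8.17, giving B* = 142·(1 - 0.446) = 78.7.
From dH/dt = 0: 0.0058·78.7 - 0.281 = 0.0263C*, so C* = 0.176/0.0263 = 6.68.

B* ≈ 78.7, H* ≈ 8.17, C* ≈ 6.68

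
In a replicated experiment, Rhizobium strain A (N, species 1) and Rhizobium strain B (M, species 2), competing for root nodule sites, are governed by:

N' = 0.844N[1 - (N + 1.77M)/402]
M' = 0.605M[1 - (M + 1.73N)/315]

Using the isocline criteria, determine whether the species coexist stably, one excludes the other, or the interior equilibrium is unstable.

Compare the nullcline intercepts: K1/α12 = 402/1.77 = 227 < K2 = 315; K2/α21 = 315/1.73 = 182 < K1 = 402.
Since both are reversed, neither can invade when rare; the interior point is a saddle.

unstable coexistence (outcome depends on initial conditions)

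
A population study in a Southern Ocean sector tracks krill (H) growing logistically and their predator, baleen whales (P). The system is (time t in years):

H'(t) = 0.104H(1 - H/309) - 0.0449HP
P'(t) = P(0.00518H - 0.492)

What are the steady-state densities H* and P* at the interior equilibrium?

H* ≈ 95, P* ≈ 1.6

From dP/dt = 0 with P > 0: 0.00518H* = 0.492, so H* = 95.
Substitute into dH/dt = 0: 0.104(1 - 95/309) = 0.0449P*.
The bracket is 0.693, giving P* = 0.072/0.0449 = 1.6.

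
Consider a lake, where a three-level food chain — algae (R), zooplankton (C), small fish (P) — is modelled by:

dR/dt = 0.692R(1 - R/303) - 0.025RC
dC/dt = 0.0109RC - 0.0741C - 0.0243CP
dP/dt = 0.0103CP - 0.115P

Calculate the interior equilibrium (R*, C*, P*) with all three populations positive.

R* ≈ 181, C* ≈ 11.2, P* ≈ 78

From dP/dt = 0: 0.0103C* = 0.115, so C* = 11.2.
From dR/dt = 0: 0.692(1 - R*/303) = 0.025·11.2, giving R* = 303·(1 - 0.403) = 181.
From dC/dt = 0: 0.0109·181 - 0.0741 = 0.0243P*, so P* = 1.9/0.0243 = 78.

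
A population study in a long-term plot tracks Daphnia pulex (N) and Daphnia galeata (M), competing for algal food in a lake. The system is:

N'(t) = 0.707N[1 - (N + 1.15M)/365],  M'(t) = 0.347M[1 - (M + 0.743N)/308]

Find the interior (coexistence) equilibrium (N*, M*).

Setting both brackets to zero gives the nullclines N + 1.15M = 365 and 0.743N + M = 308.
Substituting M = 308 - 0.743N into the first: N(1 - 1.15·0.743) = 365 - 1.15·308.
So N* = 10.8/0.146 = 74.2, and then M* = 308 - 0.743·74.2 = 253.

N* ≈ 74.2, M* ≈ 253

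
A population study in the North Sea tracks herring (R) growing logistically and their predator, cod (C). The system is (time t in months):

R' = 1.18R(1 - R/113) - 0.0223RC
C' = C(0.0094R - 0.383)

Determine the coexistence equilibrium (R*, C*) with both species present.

R* ≈ 40.7, C* ≈ 33.8

From dC/dt = 0 with C > 0: 0.0094R* = 0.383, so R* = 40.7.
Substitute into dR/dt = 0: 1.18(1 - 40.7/113) = 0.0223C*.
The bracket is 0.639, giving C* = 0.755/0.0223 = 33.8.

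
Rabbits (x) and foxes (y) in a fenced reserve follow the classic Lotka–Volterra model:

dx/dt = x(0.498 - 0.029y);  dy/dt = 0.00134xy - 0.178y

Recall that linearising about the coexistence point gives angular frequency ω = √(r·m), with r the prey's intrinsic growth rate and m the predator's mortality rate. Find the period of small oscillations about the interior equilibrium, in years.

Here r = 0.498 and m = 0.178, so r·m = 0.0886.
ω = √0.0886 = 0.298 per year, hence T = 2π/ω ≈ 21.1 years.

T ≈ 21.1 years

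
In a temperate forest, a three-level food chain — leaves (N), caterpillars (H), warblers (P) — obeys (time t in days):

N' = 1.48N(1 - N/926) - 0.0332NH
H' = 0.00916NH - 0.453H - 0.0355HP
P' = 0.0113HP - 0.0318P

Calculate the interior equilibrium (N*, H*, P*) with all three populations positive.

N* ≈ 868, H* ≈ 2.81, P* ≈ 211

From dP/dt = 0: 0.0113H* = 0.0318, so H* = 2.81.
From dN/dt = 0: 1.48(1 - N*/926) = 0.0332·2.81, giving N* = 926·(1 - 0.0631) = 868.
From dH/dt = 0: 0.00916·868 - 0.453 = 0.0355P*, so P* = 7.49/0.0355 = 211.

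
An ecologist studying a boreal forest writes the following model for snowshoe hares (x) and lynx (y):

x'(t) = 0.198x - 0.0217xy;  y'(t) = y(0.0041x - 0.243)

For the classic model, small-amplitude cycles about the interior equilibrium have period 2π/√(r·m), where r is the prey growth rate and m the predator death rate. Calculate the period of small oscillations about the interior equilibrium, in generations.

T ≈ 28.6 generations

Here r = 0.198 and m = 0.243, so r·m = 0.0481.
ω = √0.0481 = 0.219 per generation, hence T = 2π/ω ≈ 28.6 generations.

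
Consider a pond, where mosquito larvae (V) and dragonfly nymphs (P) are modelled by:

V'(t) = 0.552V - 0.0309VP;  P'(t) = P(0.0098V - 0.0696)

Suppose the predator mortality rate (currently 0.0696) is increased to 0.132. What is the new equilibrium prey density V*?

At the interior fixed point, setting dP/dt = 0 with P > 0 fixes V* = (predator death rate)/(VP coefficient) — independent of the other coefficients.
With the change, V* = 0.132/0.0098 = 13.5; it rises from 7.1.

V* ≈ 13.5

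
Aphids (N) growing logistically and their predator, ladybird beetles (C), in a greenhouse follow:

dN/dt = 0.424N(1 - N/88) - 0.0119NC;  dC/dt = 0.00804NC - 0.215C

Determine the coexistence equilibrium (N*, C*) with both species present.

N* ≈ 26.7, C* ≈ 24.8

From dC/dt = 0 with C > 0: 0.00804N* = 0.215, so N* = 26.7.
Substitute into dN/dt = 0: 0.424(1 - 26.7/88) = 0.0119C*.
The bracket is 0.696, giving C* = 0.295/0.0119 = 24.8.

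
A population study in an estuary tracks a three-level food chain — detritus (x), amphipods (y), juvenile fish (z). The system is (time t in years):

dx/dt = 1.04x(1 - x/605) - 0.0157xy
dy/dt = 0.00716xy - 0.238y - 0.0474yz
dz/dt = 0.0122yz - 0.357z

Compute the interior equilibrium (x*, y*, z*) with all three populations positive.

x* ≈ 338, y* ≈ 29.3, z* ≈ 46

From dz/dt = 0: 0.0122y* = 0.357, so y* = 29.3.
From dx/dt = 0: 1.04(1 - x*/605) = 0.0157·29.3, giving x* = 605·(1 - 0.442) = 338.
From dy/dt = 0: 0.00716·338 - 0.238 = 0.0474z*, so z* = 2.18/0.0474 = 46.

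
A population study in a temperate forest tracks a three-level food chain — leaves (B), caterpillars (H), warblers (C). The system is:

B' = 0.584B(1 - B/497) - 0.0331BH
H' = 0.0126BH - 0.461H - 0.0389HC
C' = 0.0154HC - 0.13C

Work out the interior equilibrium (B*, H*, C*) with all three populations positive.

From dC/dt = 0: 0.0154H* = 0.13, so H* = 8.44.
From dB/dt = 0: 0.584(1 - B*/497) = 0.0331·8.44, giving B* = 497·(1 - 0.478) = 259.
From dH/dt = 0: 0.0126·259 - 0.461 = 0.0389C*, so C* = 2.81/0.0389 = 72.1.

B* ≈ 259, H* ≈ 8.44, C* ≈ 72.1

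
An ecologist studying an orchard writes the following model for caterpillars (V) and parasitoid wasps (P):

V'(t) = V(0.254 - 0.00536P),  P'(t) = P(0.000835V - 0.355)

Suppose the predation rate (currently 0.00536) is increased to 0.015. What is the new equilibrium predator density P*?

At the interior fixed point, setting dV/dt = 0 with V > 0 fixes P* = (prey growth rate)/(VP coefficient) — independent of the other coefficients.
With the change, P* = 0.254/0.015 = 16.9; it falls from 47.4.

P* ≈ 16.9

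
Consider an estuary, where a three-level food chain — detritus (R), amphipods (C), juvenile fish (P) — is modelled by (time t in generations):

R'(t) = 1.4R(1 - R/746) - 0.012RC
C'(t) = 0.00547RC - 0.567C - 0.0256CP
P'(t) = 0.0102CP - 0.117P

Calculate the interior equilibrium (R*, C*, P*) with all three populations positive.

From dP/dt = 0: 0.0102C* = 0.117, so C* = 11.5.
From dR/dt = 0: 1.4(1 - R*/746) = 0.012·11.5, giving R* = 746·(1 - 0.0983) = 673.
From dC/dt = 0: 0.00547·673 - 0.567 = 0.0256P*, so P* = 3.11/0.0256 = 122.

R* ≈ 673, C* ≈ 11.5, P* ≈ 122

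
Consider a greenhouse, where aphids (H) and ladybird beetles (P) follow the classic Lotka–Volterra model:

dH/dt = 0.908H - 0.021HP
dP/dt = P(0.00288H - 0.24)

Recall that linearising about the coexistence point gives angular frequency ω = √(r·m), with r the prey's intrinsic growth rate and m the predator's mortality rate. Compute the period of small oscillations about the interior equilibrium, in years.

T ≈ 13.5 years

Here r = 0.908 and m = 0.24, so r·m = 0.218.
ω = √0.218 = 0.467 per year, hence T = 2π/ω ≈ 13.5 years.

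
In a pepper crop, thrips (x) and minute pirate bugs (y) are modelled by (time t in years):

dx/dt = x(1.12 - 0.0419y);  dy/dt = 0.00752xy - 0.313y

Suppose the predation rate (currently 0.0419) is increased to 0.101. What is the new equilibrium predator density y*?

y* ≈ 11.1

At the interior fixed point, setting dx/dt = 0 with x > 0 fixes y* = (prey growth rate)/(xy coefficient) — independent of the other coefficients.
With the change, y* = 1.12/0.101 = 11.1; it falls from 26.7.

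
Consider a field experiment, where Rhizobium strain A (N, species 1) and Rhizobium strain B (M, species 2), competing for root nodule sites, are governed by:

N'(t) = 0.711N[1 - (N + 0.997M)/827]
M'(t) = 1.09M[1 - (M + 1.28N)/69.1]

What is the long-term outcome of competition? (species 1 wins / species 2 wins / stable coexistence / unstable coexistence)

Compare the nullcline intercepts: K1/α12 = 827/0.997 = 829 > K2 = 69.1; K2/α21 = 69.1/1.28 = 54 < K1 = 827.
Since the inequalities point opposite ways, species 1 can invade but species 2 cannot.

species 1 excludes species 2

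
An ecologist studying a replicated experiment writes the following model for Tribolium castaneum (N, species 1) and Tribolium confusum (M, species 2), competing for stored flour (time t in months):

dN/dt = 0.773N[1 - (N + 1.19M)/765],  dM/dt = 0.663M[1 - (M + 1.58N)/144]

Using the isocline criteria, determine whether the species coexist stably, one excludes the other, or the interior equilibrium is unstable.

species 1 excludes species 2

Compare the nullcline intercepts: K1/α12 = 765/1.19 = 643 > K2 = 144; K2/α21 = 144/1.58 = 91.1 < K1 = 765.
Since the inequalities point opposite ways, species 1 can invade but species 2 cannot.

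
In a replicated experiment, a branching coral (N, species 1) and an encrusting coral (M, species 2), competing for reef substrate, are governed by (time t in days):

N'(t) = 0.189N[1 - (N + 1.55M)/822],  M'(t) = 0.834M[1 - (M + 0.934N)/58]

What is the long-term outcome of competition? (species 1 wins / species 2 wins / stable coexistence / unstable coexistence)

species 1 excludes species 2

Compare the nullcline intercepts: K1/α12 = 822/1.55 = 530 > K2 = 58; K2/α21 = 58/0.934 = 62.1 < K1 = 822.
Since the inequalities point opposite ways, species 1 can invade but species 2 cannot.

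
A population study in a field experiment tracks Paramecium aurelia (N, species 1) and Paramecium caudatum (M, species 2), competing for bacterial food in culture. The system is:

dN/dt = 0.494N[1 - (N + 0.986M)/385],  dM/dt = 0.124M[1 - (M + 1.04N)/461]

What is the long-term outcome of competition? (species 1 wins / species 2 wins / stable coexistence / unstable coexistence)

species 2 excludes species 1

Compare the nullcline intercepts: K1/α12 = 385/0.986 = 390 < K2 = 461; K2/α21 = 461/1.04 = 443 > K1 = 385.
Since the inequalities point opposite ways, species 2 can invade but species 1 cannot.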